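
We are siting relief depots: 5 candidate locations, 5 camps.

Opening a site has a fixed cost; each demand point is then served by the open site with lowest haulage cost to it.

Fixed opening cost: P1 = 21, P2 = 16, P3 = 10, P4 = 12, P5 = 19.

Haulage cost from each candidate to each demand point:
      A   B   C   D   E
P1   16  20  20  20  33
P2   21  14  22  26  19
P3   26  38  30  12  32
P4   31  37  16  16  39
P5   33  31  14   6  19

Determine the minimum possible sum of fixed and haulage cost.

Open {P2, P5}: assign each demand point to its cheapest open site.
  A→P2 21, B→P2 14, C→P5 14, D→P5 6, E→P2 19
  haulage cost 74, fixed 35 → total 109.
Compare {P2, P3}: haulage cost 88 + fixed 26 = 114.
Compare {P2, P4}: haulage cost 86 + fixed 28 = 114.
Compare {P1, P5}: haulage cost 75 + fixed 40 = 115.
All other subsets cost ≥ 114. Minimum total cost: 109.

109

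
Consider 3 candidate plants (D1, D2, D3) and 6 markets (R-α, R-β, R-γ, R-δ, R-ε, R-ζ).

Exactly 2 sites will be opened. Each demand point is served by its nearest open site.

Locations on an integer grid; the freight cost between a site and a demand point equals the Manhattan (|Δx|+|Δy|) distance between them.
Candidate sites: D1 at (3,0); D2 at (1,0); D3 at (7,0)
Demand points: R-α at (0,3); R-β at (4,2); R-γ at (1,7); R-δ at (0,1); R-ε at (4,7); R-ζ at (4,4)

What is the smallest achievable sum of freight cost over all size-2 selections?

29

Open {D1, D2}.
  R-α→D2 4, R-β→D1 3, R-γ→D2 7, R-δ→D2 2, R-ε→D1 8, R-ζ→D1 5  ⇒ total 29.
Compare {D1, D3}: total 35.
Compare {D2, D3}: total 35.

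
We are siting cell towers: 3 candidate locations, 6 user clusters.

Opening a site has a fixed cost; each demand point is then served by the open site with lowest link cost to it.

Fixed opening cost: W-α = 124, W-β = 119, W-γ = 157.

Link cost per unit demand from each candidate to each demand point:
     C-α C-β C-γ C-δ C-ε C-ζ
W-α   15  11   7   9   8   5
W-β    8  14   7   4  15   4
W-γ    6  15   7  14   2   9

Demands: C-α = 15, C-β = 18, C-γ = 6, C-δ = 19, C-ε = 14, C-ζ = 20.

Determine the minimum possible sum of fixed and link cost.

844

Open {W-β, W-γ}: assign each demand point to its cheapest open site.
  C-α→W-γ 15×6=90, C-β→W-β 18×14=252, C-γ→W-β 6×7=42, C-δ→W-β 19×4=76, C-ε→W-γ 14×2=28, C-ζ→W-β 20×4=80
  link cost 568, fixed 276 → total 844.
Compare {W-α, W-β}: link cost 628 + fixed 243 = 871.
Compare {W-β}: link cost 780 + fixed 119 = 899.
Compare {W-α, W-γ}: link cost 629 + fixed 281 = 910.
All other subsets cost ≥ 871. Minimum total cost: 844.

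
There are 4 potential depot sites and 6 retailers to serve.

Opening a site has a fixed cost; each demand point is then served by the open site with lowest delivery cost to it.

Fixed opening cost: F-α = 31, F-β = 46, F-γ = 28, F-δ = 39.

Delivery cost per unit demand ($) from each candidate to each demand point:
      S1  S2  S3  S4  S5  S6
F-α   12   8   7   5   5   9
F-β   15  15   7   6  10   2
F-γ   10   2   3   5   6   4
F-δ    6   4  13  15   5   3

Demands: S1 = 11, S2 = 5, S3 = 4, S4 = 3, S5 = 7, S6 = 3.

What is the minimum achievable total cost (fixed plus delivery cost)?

Open {F-γ, F-δ}: assign each demand point to its cheapest open site.
  S1→F-δ 11×6=66, S2→F-γ 5×2=10, S3→F-γ 4×3=12, S4→F-γ 3×5=15, S5→F-δ 7×5=35, S6→F-δ 3×3=9
  delivery cost 147, fixed 67 → total 214.
Compare {F-γ}: delivery cost 201 + fixed 28 = 229.
Compare {F-α, F-δ}: delivery cost 173 + fixed 70 = 243.
Compare {F-α, F-γ, F-δ}: delivery cost 147 + fixed 98 = 245.
All other subsets cost ≥ 229. Minimum total cost: 214.

214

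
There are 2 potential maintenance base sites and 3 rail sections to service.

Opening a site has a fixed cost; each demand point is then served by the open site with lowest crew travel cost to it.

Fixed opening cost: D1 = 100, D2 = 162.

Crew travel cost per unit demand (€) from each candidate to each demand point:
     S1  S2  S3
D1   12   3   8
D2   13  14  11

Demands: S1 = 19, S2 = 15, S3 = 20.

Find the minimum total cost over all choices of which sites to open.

533

Open {D1}: assign each demand point to its cheapest open site.
  S1→D1 19×12=228, S2→D1 15×3=45, S3→D1 20×8=160
  crew travel cost 433, fixed 100 → total 533.
Compare {D1, D2}: crew travel cost 433 + fixed 262 = 695.
Compare {D2}: crew travel cost 677 + fixed 162 = 839.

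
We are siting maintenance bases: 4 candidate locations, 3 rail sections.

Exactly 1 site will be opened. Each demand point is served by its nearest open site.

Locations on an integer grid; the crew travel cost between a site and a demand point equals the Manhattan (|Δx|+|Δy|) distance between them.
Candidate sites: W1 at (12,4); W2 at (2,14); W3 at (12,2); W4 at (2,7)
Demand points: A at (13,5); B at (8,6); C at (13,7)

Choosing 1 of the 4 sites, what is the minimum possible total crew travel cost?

Open {W1}.
  A→W1 2, B→W1 6, C→W1 4  ⇒ total 12.
Compare {W3}: total 18.
Compare {W4}: total 31.
No size-1 selection does better; minimum is 12.

12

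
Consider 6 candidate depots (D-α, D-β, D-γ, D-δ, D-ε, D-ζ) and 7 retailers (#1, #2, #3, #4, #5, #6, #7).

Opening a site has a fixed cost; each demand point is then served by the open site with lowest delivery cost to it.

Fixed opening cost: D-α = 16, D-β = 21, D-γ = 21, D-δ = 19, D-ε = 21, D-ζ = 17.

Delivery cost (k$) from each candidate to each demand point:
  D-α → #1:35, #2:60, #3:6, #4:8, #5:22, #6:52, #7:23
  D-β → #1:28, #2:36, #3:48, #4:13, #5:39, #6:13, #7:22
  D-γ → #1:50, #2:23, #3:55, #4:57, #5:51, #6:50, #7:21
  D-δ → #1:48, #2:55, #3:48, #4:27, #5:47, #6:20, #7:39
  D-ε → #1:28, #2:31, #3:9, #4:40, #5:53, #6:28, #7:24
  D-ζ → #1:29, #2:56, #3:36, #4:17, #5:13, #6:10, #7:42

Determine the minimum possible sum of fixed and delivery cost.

164

Open {D-α, D-γ, D-ζ}: assign each demand point to its cheapest open site.
  #1→D-ζ 29, #2→D-γ 23, #3→D-α 6, #4→D-α 8, #5→D-ζ 13, #6→D-ζ 10, #7→D-γ 21
  delivery cost 110, fixed 54 → total 164.
Compare {D-ε, D-ζ}: delivery cost 132 + fixed 38 = 170.
Compare {D-α, D-β}: delivery cost 135 + fixed 37 = 172.
Compare {D-α, D-ε, D-ζ}: delivery cost 119 + fixed 54 = 173.
All other subsets cost ≥ 170. Minimum total cost: 164.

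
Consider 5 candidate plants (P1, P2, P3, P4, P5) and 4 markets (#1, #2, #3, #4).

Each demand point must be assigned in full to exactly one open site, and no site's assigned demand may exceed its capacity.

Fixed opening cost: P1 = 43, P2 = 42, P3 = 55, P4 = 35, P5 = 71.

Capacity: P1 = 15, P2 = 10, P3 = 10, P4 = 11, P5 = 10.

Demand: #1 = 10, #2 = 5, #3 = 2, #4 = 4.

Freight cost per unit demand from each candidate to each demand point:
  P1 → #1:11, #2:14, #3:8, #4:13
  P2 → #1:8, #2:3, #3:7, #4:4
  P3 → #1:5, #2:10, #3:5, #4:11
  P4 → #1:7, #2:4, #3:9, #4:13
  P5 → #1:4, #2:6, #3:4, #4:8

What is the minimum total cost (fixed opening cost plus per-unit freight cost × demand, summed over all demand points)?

230

Open {P3, P4}; cheapest assignment that respects the capacities:
  P3 (cap 10, load 10): #1 — cost 10×5 = 50
  P4 (cap 11, load 11): #2, #3, #4 — cost 5×4 + 2×9 + 4×13 = 90
  Shipping 140, fixed 90 → total 230.
  Any other capacity-feasible assignment to {P3, P4} ships for at least 140.
Compare {P2, P3, P4}: its best feasible assignment gives total 231.
Compare {P4, P5}: its best feasible assignment gives total 236.
Every other set of open sites that can feasibly serve all demand totals ≥ 231 even under its best assignment. Minimum: 230.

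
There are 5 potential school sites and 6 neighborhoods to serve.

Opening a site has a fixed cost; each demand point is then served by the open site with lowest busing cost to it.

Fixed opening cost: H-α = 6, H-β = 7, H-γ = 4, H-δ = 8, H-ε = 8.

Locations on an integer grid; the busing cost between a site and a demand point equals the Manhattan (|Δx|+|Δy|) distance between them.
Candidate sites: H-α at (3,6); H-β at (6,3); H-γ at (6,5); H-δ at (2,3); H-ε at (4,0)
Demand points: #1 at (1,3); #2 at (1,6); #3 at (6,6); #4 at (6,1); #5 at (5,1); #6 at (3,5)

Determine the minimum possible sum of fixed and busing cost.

Open {H-α, H-γ}: assign each demand point to its cheapest open site.
  #1→H-α 5, #2→H-α 2, #3→H-γ 1, #4→H-γ 4, #5→H-γ 5, #6→H-α 1
  busing cost 18, fixed 10 → total 28.
Compare {H-α, H-β}: busing cost 16 + fixed 13 = 29.
Compare {H-γ}: busing cost 26 + fixed 4 = 30.
Compare {H-α, H-ε}: busing cost 16 + fixed 14 = 30.
All other subsets cost ≥ 29. Minimum total cost: 28.

28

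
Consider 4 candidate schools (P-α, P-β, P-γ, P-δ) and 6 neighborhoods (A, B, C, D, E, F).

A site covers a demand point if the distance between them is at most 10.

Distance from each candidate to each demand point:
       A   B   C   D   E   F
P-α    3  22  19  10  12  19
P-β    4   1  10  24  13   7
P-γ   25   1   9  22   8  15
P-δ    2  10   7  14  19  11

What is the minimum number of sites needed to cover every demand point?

3

Coverage sets (demand points within 10 of each site):
  P-α: {A, D}
  P-β: {A, B, C, F}
  P-γ: {B, C, E}
  P-δ: {A, B, C}
No 2 sites suffice: every size-2 union leaves at least one demand point uncovered.
But {P-α, P-β, P-γ} covers everything, so the minimum is 3.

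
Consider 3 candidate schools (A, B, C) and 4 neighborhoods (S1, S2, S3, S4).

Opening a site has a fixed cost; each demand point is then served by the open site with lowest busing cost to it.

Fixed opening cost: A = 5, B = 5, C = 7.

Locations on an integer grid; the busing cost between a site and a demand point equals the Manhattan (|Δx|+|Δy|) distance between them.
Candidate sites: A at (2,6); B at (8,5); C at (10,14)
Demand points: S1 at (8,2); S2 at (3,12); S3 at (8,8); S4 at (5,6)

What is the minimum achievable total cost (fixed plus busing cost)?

26

Open {A, B}: assign each demand point to its cheapest open site.
  S1→B 3, S2→A 7, S3→B 3, S4→A 3
  busing cost 16, fixed 10 → total 26.
Compare {B}: busing cost 22 + fixed 5 = 27.
Compare {B, C}: busing cost 19 + fixed 12 = 31.
Compare {A}: busing cost 28 + fixed 5 = 33.
All other subsets cost ≥ 27. Minimum total cost: 26.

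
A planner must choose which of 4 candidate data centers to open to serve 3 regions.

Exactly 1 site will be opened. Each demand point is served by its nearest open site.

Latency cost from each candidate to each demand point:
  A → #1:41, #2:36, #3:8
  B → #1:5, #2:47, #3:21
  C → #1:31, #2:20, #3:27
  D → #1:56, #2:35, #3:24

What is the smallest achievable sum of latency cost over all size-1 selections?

73

Open {B}.
  #1→B 5, #2→B 47, #3→B 21  ⇒ total 73.
Compare {C}: total 78.
Compare {A}: total 85.
No size-1 selection does better; minimum is 73.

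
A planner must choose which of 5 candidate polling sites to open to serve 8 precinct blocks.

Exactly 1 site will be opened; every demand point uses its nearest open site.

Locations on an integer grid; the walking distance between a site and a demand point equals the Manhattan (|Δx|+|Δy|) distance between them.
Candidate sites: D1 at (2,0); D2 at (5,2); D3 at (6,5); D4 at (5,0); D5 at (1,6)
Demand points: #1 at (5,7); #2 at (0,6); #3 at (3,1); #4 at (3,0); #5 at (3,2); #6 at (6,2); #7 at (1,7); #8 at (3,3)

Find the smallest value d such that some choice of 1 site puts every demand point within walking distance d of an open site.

Open {D3}.
  Farthest demand point is #4 at walking distance 8 (to D3); all others are ≤ 8.
With {D2} the worst case is 9.
With {D5} the worst case is 9.
No size-1 selection achieves below 8.

8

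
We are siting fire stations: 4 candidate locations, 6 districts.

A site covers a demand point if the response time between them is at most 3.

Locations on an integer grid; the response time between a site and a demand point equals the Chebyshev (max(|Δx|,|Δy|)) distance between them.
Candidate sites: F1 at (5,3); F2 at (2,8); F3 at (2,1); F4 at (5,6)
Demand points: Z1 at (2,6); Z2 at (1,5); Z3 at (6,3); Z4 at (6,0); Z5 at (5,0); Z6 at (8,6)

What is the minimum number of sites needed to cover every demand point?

2

Coverage sets (demand points within 3 of each site):
  F1: {Z1, Z3, Z4, Z5, Z6}
  F2: {Z1, Z2}
  F3: {Z5}
  F4: {Z1, Z3, Z6}
No single site covers all 6 demand points.
But {F1, F2} covers everything, so the minimum is 2.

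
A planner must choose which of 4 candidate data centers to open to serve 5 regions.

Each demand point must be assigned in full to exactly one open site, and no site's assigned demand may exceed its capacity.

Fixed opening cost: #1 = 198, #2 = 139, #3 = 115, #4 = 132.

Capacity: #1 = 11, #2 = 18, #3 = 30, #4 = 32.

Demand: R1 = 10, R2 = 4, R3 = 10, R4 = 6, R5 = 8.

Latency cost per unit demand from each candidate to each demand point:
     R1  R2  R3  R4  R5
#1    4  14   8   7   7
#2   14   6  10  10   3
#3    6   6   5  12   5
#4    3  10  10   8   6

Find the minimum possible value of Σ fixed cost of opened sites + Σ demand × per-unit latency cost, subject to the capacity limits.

Open {#3, #4}; cheapest assignment that respects the capacities:
  #3 (cap 30, load 22): R2, R3, R5 — cost 4×6 + 10×5 + 8×5 = 114
  #4 (cap 32, load 16): R1, R4 — cost 10×3 + 6×8 = 78
  Shipping 192, fixed 247 → total 439.
  Any other capacity-feasible assignment to {#3, #4} ships for at least 192.
Compare {#2, #3}: its best feasible assignment gives total 472.
Compare {#2, #4}: its best feasible assignment gives total 497.
Every other set of open sites that can feasibly serve all demand totals ≥ 472 even under its best assignment. Minimum: 439.

439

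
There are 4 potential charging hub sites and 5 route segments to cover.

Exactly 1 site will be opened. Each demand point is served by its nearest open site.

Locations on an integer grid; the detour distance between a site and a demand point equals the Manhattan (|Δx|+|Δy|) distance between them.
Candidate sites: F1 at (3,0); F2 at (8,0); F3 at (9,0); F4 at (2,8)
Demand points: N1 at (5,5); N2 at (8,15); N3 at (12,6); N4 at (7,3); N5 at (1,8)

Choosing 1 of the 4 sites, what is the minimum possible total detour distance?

42

Open {F4}.
  N1→F4 6, N2→F4 13, N3→F4 12, N4→F4 10, N5→F4 1  ⇒ total 42.
Compare {F2}: total 52.
Compare {F3}: total 55.
No size-1 selection does better; minimum is 42.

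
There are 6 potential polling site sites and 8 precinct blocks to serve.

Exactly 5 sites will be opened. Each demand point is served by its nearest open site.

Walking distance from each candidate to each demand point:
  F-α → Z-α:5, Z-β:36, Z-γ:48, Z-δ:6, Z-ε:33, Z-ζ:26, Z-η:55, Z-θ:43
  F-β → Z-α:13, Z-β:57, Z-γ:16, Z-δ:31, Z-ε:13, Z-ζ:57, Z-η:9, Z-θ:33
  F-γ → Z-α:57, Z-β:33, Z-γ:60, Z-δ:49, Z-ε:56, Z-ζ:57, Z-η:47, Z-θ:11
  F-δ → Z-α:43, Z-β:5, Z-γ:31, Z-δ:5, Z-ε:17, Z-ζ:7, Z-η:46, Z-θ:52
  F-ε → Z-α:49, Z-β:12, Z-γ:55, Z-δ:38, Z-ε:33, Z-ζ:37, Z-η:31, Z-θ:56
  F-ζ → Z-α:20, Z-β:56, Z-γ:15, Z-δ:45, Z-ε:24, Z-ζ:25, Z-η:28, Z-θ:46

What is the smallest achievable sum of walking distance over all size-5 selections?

70

Open {F-α, F-β, F-γ, F-δ, F-ζ}.
  Z-α→F-α 5, Z-β→F-δ 5, Z-γ→F-ζ 15, Z-δ→F-δ 5, Z-ε→F-β 13, Z-ζ→F-δ 7, Z-η→F-β 9, Z-θ→F-γ 11  ⇒ total 70.
Compare {F-α, F-β, F-γ, F-δ, F-ε}: total 71.
Compare {F-β, F-γ, F-δ, F-ε, F-ζ}: total 78.
No size-5 selection does better; minimum is 70.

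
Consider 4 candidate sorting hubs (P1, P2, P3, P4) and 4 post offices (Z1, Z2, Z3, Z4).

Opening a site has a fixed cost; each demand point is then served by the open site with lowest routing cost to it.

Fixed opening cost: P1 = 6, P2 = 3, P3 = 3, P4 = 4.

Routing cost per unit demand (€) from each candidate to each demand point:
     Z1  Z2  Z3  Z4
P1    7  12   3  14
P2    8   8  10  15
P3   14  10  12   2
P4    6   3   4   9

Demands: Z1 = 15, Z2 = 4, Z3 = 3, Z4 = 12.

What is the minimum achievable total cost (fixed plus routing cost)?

145

Open {P3, P4}: assign each demand point to its cheapest open site.
  Z1→P4 15×6=90, Z2→P4 4×3=12, Z3→P4 3×4=12, Z4→P3 12×2=24
  routing cost 138, fixed 7 → total 145.
Compare {P1, P3, P4}: routing cost 135 + fixed 13 = 148.
Compare {P2, P3, P4}: routing cost 138 + fixed 10 = 148.
Compare {P1, P2, P3, P4}: routing cost 135 + fixed 16 = 151.
All other subsets cost ≥ 148. Minimum total cost: 145.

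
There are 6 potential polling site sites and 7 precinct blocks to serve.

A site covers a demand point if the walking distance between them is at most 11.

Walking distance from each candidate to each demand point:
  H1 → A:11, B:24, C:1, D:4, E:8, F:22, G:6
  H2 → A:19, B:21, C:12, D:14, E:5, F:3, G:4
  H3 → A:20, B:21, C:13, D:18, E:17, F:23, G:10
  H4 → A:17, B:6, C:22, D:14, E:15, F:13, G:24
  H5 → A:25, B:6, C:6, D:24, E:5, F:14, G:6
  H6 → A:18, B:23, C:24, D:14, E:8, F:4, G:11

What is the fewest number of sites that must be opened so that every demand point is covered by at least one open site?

Coverage sets (demand points within 11 of each site):
  H1: {A, C, D, E, G}
  H2: {E, F, G}
  H3: {G}
  H4: {B}
  H5: {B, C, E, G}
  H6: {E, F, G}
No 2 sites suffice: every size-2 union leaves at least one demand point uncovered.
But {H1, H2, H4} covers everything, so the minimum is 3.

3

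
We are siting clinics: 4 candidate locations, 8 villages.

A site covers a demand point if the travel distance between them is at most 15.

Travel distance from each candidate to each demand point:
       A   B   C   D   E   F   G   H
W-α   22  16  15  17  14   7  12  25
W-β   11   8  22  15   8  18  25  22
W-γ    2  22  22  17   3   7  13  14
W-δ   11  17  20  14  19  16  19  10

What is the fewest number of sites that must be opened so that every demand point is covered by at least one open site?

3

Coverage sets (demand points within 15 of each site):
  W-α: {C, E, F, G}
  W-β: {A, B, D, E}
  W-γ: {A, E, F, G, H}
  W-δ: {A, D, H}
No 2 sites suffice: every size-2 union leaves at least one demand point uncovered.
But {W-α, W-β, W-γ} covers everything, so the minimum is 3.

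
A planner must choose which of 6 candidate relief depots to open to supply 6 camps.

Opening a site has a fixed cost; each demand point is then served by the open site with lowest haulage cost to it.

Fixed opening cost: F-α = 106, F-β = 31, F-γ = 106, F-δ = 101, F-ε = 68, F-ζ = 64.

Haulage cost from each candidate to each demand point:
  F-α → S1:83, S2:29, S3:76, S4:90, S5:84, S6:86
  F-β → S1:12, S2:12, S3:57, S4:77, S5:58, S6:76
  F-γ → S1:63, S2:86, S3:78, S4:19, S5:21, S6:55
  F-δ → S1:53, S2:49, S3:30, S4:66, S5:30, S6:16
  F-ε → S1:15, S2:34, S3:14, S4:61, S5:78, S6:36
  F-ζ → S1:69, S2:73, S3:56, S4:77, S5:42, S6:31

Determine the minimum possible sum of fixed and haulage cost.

Open {F-β, F-ε}: assign each demand point to its cheapest open site.
  S1→F-β 12, S2→F-β 12, S3→F-ε 14, S4→F-ε 61, S5→F-β 58, S6→F-ε 36
  haulage cost 193, fixed 99 → total 292.
Compare {F-β, F-δ}: haulage cost 166 + fixed 132 = 298.
Compare {F-ε}: haulage cost 238 + fixed 68 = 306.
Compare {F-β, F-γ}: haulage cost 176 + fixed 137 = 313.
All other subsets cost ≥ 298. Minimum total cost: 292.

292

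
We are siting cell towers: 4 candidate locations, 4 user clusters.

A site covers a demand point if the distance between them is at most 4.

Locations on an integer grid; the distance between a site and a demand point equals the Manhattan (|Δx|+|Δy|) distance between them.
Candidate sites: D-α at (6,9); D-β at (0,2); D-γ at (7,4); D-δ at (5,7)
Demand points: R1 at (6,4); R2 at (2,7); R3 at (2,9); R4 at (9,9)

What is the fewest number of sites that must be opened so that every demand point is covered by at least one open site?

2

Coverage sets (demand points within 4 of each site):
  D-α: {R3, R4}
  D-β: {}
  D-γ: {R1}
  D-δ: {R1, R2}
No single site covers all 4 demand points.
But {D-α, D-δ} covers everything, so the minimum is 2.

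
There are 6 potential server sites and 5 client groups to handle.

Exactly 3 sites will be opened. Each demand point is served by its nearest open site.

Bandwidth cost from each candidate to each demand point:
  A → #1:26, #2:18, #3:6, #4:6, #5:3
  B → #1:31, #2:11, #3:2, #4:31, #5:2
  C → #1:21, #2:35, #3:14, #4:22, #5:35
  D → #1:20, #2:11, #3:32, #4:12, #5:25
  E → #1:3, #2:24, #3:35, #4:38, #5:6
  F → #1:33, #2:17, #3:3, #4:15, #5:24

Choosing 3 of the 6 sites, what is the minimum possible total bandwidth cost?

24

Open {A, B, E}.
  #1→E 3, #2→B 11, #3→B 2, #4→A 6, #5→B 2  ⇒ total 24.
Compare {A, D, E}: total 29.
Compare {B, D, E}: total 30.
No size-3 selection does better; minimum is 24.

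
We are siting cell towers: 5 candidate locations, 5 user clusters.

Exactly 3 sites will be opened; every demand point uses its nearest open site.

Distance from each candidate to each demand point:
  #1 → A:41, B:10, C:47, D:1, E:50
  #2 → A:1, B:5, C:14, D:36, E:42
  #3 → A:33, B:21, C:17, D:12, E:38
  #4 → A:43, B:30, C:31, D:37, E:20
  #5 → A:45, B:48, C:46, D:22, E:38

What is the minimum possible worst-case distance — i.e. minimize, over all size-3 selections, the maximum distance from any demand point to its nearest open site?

Open {#1, #2, #4}.
  Farthest demand point is E at distance 20 (to #4); all others are ≤ 20.
With {#2, #3, #4} the worst case is 20.
With {#2, #4, #5} the worst case is 22.
No size-3 selection achieves below 20.

20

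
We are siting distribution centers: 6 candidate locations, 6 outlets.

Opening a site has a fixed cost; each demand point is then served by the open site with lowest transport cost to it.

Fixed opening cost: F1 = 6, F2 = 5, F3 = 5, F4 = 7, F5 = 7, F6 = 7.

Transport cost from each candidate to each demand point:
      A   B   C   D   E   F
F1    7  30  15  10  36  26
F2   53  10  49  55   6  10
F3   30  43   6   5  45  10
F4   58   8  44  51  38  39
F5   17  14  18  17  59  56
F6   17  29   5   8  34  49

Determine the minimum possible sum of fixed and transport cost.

60

Open {F1, F2, F3}: assign each demand point to its cheapest open site.
  A→F1 7, B→F2 10, C→F3 6, D→F3 5, E→F2 6, F→F2 10
  transport cost 44, fixed 16 → total 60.
Compare {F1, F2, F6}: transport cost 46 + fixed 18 = 64.
Compare {F1, F2, F3, F4}: transport cost 42 + fixed 23 = 65.
Compare {F1, F2, F3, F6}: transport cost 43 + fixed 23 = 66.
All other subsets cost ≥ 64. Minimum total cost: 60.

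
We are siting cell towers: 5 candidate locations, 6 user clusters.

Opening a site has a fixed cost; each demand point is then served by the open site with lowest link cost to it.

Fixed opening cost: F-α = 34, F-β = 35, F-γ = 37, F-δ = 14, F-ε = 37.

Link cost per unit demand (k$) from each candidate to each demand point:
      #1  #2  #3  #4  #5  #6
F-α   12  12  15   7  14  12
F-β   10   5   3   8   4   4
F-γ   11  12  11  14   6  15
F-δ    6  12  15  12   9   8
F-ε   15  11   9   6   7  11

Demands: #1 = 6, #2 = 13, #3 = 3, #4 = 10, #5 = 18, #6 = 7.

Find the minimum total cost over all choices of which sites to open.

339

Open {F-β, F-δ}: assign each demand point to its cheapest open site.
  #1→F-δ 6×6=36, #2→F-β 13×5=65, #3→F-β 3×3=9, #4→F-β 10×8=80, #5→F-β 18×4=72, #6→F-β 7×4=28
  link cost 290, fixed 49 → total 339.
Compare {F-β}: link cost 314 + fixed 35 = 349.
Compare {F-β, F-δ, F-ε}: link cost 270 + fixed 86 = 356.
Compare {F-α, F-β, F-δ}: link cost 280 + fixed 83 = 363.
All other subsets cost ≥ 349. Minimum total cost: 339.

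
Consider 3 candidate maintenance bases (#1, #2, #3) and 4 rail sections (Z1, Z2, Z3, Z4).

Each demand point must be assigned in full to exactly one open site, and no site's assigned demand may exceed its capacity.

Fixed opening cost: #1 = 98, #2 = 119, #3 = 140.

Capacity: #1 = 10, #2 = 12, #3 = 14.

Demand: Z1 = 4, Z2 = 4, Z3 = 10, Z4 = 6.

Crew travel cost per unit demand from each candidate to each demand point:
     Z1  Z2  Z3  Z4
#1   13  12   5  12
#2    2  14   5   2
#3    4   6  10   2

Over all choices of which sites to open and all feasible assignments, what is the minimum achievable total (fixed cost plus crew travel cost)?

340

Open {#1, #3}; cheapest assignment that respects the capacities:
  #1 (cap 10, load 10): Z3 — cost 10×5 = 50
  #3 (cap 14, load 14): Z1, Z2, Z4 — cost 4×4 + 4×6 + 6×2 = 52
  Shipping 102, fixed 238 → total 340.
  Any other capacity-feasible assignment to {#1, #3} ships for at least 102.
Compare {#2, #3}: its best feasible assignment gives total 361.
Compare {#1, #2, #3}: its best feasible assignment gives total 451.
Every other set of open sites that can feasibly serve all demand totals ≥ 361 even under its best assignment. Minimum: 340.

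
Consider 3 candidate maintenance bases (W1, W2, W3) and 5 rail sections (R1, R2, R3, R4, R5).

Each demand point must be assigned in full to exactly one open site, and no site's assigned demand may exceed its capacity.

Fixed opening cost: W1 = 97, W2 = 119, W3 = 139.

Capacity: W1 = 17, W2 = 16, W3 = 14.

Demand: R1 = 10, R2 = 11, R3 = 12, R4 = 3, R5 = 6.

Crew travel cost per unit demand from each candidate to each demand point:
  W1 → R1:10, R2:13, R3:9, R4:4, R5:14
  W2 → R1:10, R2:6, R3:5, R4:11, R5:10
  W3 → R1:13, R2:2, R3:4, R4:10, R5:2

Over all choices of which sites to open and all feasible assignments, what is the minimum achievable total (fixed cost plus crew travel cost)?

651

Open {W1, W2, W3}; cheapest assignment that respects the capacities:
  W1 (cap 17, load 16): R1, R5 — cost 10×10 + 6×14 = 184
  W2 (cap 16, load 12): R3 — cost 12×5 = 60
  W3 (cap 14, load 14): R2, R4 — cost 11×2 + 3×10 = 52
  Shipping 296, fixed 355 → total 651.
  Any other capacity-feasible assignment to {W1, W2, W3} ships for at least 296.
Total demand is 42 and no other set of sites has combined capacity ≥ 42, so {W1, W2, W3} is the only feasible choice of open sites. Minimum: 651.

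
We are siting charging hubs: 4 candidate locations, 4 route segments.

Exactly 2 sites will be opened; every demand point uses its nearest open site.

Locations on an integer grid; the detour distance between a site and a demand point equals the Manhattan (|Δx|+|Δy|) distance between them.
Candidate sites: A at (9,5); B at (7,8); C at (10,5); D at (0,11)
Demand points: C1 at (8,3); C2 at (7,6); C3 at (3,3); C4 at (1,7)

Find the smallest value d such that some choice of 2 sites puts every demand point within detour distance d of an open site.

8

Open {A, B}.
  Farthest demand point is C3 at detour distance 8 (to A); all others are ≤ 8.
With {A, D} the worst case is 8.
With {B, C} the worst case is 9.
No size-2 selection achieves below 8.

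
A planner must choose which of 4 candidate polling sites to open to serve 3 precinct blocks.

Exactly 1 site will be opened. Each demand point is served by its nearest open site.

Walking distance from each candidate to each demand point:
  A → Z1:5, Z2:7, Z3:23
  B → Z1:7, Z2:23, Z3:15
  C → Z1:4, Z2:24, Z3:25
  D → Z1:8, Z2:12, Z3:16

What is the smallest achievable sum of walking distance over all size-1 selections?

Open {A}.
  Z1→A 5, Z2→A 7, Z3→A 23  ⇒ total 35.
Compare {D}: total 36.
Compare {B}: total 45.
No size-1 selection does better; minimum is 35.

35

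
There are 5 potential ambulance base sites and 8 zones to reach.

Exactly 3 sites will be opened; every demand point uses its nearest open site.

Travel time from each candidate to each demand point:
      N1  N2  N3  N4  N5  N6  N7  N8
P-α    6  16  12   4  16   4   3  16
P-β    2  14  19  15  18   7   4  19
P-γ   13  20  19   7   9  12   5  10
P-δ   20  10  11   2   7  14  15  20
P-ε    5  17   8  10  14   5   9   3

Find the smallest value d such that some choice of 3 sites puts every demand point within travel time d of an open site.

10

Open {P-α, P-δ, P-ε}.
  Farthest demand point is N2 at travel time 10 (to P-δ); all others are ≤ 10.
With {P-β, P-δ, P-ε} the worst case is 10.
With {P-γ, P-δ, P-ε} the worst case is 10.
No size-3 selection achieves below 10.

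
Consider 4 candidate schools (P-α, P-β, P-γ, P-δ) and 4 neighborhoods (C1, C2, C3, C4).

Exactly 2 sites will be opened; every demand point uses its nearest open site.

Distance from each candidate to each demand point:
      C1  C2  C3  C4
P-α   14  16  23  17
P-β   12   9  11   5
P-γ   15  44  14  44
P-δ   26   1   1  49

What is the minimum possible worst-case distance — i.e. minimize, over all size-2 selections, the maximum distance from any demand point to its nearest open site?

12

Open {P-α, P-β}.
  Farthest demand point is C1 at distance 12 (to P-β); all others are ≤ 12.
With {P-β, P-γ} the worst case is 12.
With {P-β, P-δ} the worst case is 12.
No size-2 selection achieves below 12.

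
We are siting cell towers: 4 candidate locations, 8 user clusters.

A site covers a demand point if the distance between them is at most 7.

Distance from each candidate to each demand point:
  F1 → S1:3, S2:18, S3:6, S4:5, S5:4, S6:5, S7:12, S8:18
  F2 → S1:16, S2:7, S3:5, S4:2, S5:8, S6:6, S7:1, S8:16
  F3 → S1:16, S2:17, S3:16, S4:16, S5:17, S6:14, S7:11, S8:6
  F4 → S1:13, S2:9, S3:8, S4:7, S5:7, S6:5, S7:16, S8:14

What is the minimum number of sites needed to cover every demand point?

3

Coverage sets (demand points within 7 of each site):
  F1: {S1, S3, S4, S5, S6}
  F2: {S2, S3, S4, S6, S7}
  F3: {S8}
  F4: {S4, S5, S6}
No 2 sites suffice: every size-2 union leaves at least one demand point uncovered.
But {F1, F2, F3} covers everything, so the minimum is 3.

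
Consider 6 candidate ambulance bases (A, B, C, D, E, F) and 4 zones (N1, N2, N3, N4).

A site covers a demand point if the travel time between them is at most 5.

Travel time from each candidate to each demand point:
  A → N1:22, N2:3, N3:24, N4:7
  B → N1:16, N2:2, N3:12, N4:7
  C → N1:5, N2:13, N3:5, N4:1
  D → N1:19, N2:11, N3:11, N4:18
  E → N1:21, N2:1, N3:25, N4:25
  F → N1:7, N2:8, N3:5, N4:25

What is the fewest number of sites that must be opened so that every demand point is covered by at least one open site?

Coverage sets (demand points within 5 of each site):
  A: {N2}
  B: {N2}
  C: {N1, N3, N4}
  D: {}
  E: {N2}
  F: {N3}
No single site covers all 4 demand points.
But {A, C} covers everything, so the minimum is 2.

2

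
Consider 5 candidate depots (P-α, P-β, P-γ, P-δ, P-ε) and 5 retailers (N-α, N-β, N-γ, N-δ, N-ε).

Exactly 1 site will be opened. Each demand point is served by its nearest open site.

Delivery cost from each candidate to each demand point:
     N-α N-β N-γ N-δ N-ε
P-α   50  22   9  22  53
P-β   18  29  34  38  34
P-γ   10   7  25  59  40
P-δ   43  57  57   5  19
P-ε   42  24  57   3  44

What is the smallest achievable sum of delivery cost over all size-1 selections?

141

Open {P-γ}.
  N-α→P-γ 10, N-β→P-γ 7, N-γ→P-γ 25, N-δ→P-γ 59, N-ε→P-γ 40  ⇒ total 141.
Compare {P-β}: total 153.
Compare {P-α}: total 156.
No size-1 selection does better; minimum is 141.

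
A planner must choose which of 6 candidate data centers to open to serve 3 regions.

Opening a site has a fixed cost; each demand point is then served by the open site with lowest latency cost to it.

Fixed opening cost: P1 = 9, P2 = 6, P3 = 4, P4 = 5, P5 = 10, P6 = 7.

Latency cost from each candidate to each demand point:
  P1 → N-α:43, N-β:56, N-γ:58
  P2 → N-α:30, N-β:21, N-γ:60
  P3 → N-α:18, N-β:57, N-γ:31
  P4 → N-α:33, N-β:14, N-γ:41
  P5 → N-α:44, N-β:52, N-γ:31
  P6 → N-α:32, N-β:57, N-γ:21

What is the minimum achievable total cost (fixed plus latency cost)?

Open {P3, P4, P6}: assign each demand point to its cheapest open site.
  N-α→P3 18, N-β→P4 14, N-γ→P6 21
  latency cost 53, fixed 16 → total 69.
Compare {P3, P4}: latency cost 63 + fixed 9 = 72.
Compare {P2, P3, P4, P6}: latency cost 53 + fixed 22 = 75.
Compare {P2, P3, P6}: latency cost 60 + fixed 17 = 77.
All other subsets cost ≥ 72. Minimum total cost: 69.

69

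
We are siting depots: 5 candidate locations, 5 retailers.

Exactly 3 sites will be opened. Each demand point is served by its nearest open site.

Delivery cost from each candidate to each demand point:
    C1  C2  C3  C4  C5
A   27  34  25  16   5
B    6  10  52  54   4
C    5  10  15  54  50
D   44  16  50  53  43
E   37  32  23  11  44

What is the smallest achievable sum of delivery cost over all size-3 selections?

Open {B, C, E}.
  C1→C 5, C2→B 10, C3→C 15, C4→E 11, C5→B 4  ⇒ total 45.
Compare {A, C, E}: total 46.
Compare {A, B, C}: total 50.
No size-3 selection does better; minimum is 45.

45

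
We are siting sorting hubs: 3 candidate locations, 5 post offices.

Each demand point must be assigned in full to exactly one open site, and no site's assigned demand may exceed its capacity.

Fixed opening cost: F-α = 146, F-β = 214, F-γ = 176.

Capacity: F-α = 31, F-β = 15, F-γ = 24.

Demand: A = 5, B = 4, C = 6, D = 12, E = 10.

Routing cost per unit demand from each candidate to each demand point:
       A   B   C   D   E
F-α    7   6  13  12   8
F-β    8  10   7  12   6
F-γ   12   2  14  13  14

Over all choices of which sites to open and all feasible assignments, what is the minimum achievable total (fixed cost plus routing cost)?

673

Open {F-α, F-γ}; cheapest assignment that respects the capacities:
  F-α (cap 31, load 27): A, D, E — cost 5×7 + 12×12 + 10×8 = 259
  F-γ (cap 24, load 10): B, C — cost 4×2 + 6×14 = 92
  Shipping 351, fixed 322 → total 673.
  Any other capacity-feasible assignment to {F-α, F-γ} ships for at least 351.
Compare {F-α, F-β}: its best feasible assignment gives total 685.
Compare {F-β, F-γ}: its best feasible assignment gives total 738.
Every other set of open sites that can feasibly serve all demand totals ≥ 685 even under its best assignment. Minimum: 673.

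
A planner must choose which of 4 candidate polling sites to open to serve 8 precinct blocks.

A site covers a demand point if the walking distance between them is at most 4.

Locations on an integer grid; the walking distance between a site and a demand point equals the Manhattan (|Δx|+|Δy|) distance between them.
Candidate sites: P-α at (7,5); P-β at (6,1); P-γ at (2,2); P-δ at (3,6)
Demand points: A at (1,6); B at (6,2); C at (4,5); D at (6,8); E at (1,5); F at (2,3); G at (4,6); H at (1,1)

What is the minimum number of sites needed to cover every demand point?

3

Coverage sets (demand points within 4 of each site):
  P-α: {B, C, D, G}
  P-β: {B}
  P-γ: {B, E, F, H}
  P-δ: {A, C, E, F, G}
No 2 sites suffice: every size-2 union leaves at least one demand point uncovered.
But {P-α, P-γ, P-δ} covers everything, so the minimum is 3.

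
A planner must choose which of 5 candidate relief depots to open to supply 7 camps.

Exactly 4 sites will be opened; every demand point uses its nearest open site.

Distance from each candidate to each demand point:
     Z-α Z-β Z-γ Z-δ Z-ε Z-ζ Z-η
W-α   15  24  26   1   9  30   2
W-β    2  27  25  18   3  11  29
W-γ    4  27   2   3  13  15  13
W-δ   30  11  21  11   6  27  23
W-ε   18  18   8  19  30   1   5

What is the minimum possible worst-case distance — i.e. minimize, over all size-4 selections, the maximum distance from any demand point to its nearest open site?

Open {W-α, W-β, W-γ, W-δ}.
  Farthest demand point is Z-β at distance 11 (to W-δ); all others are ≤ 11.
With {W-α, W-β, W-δ, W-ε} the worst case is 11.
With {W-α, W-γ, W-δ, W-ε} the worst case is 11.
No size-4 selection achieves below 11.

11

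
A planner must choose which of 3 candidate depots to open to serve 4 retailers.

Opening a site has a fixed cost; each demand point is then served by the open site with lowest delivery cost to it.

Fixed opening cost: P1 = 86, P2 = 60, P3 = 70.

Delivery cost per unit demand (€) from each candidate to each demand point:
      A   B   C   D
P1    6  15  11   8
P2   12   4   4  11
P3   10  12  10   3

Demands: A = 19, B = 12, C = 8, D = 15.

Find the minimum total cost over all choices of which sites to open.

445

Open {P2, P3}: assign each demand point to its cheapest open site.
  A→P3 19×10=190, B→P2 12×4=48, C→P2 8×4=32, D→P3 15×3=45
  delivery cost 315, fixed 130 → total 445.
Compare {P1, P2, P3}: delivery cost 239 + fixed 216 = 455.
Compare {P1, P2}: delivery cost 314 + fixed 146 = 460.
Compare {P3}: delivery cost 459 + fixed 70 = 529.
All other subsets cost ≥ 455. Minimum total cost: 445.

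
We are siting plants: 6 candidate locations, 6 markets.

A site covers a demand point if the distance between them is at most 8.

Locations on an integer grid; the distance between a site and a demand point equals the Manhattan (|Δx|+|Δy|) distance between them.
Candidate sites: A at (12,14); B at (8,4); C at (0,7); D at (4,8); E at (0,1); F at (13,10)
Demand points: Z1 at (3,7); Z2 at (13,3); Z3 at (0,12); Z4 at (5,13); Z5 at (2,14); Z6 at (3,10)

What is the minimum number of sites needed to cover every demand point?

2

Coverage sets (demand points within 8 of each site):
  A: {Z4}
  B: {Z1, Z2}
  C: {Z1, Z3, Z6}
  D: {Z1, Z3, Z4, Z5, Z6}
  E: {}
  F: {Z2}
No single site covers all 6 demand points.
But {B, D} covers everything, so the minimum is 2.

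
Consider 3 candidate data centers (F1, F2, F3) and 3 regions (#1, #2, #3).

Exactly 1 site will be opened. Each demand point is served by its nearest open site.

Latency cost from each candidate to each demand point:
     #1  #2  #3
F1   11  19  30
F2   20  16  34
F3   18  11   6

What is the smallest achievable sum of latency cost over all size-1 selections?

35

Open {F3}.
  #1→F3 18, #2→F3 11, #3→F3 6  ⇒ total 35.
Compare {F1}: total 60.
Compare {F2}: total 70.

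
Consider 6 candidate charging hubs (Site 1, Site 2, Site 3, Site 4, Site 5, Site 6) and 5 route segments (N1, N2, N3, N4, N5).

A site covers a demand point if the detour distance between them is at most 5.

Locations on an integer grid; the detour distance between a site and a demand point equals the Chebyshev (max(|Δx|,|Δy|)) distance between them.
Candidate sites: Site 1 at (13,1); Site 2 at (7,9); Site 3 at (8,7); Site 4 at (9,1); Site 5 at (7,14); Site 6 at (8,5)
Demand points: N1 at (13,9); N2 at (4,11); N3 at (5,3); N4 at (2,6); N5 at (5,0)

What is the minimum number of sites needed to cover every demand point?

2

Coverage sets (demand points within 5 of each site):
  Site 1: {}
  Site 2: {N2, N4}
  Site 3: {N1, N2, N3}
  Site 4: {N3, N5}
  Site 5: {N2}
  Site 6: {N1, N3, N5}
No single site covers all 5 demand points.
But {Site 2, Site 6} covers everything, so the minimum is 2.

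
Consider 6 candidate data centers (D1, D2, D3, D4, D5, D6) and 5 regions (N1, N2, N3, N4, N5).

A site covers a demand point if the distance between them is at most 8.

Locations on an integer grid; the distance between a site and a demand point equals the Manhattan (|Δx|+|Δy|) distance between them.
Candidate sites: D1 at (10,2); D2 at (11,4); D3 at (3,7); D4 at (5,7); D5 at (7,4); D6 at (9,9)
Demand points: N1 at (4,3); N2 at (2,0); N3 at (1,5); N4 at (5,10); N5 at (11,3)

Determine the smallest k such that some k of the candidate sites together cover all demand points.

2

Coverage sets (demand points within 8 of each site):
  D1: {N1, N5}
  D2: {N1, N5}
  D3: {N1, N2, N3, N4}
  D4: {N1, N3, N4}
  D5: {N1, N3, N4, N5}
  D6: {N4, N5}
No single site covers all 5 demand points.
But {D1, D3} covers everything, so the minimum is 2.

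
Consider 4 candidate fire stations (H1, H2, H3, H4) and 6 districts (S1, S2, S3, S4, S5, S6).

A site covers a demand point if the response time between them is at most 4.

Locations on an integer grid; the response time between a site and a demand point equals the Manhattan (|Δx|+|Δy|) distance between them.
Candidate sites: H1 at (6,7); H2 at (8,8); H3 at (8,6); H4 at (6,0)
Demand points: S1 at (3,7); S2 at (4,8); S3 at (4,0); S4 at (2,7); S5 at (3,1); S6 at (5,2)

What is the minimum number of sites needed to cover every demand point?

2

Coverage sets (demand points within 4 of each site):
  H1: {S1, S2, S4}
  H2: {S2}
  H3: {}
  H4: {S3, S5, S6}
No single site covers all 6 demand points.
But {H1, H4} covers everything, so the minimum is 2.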